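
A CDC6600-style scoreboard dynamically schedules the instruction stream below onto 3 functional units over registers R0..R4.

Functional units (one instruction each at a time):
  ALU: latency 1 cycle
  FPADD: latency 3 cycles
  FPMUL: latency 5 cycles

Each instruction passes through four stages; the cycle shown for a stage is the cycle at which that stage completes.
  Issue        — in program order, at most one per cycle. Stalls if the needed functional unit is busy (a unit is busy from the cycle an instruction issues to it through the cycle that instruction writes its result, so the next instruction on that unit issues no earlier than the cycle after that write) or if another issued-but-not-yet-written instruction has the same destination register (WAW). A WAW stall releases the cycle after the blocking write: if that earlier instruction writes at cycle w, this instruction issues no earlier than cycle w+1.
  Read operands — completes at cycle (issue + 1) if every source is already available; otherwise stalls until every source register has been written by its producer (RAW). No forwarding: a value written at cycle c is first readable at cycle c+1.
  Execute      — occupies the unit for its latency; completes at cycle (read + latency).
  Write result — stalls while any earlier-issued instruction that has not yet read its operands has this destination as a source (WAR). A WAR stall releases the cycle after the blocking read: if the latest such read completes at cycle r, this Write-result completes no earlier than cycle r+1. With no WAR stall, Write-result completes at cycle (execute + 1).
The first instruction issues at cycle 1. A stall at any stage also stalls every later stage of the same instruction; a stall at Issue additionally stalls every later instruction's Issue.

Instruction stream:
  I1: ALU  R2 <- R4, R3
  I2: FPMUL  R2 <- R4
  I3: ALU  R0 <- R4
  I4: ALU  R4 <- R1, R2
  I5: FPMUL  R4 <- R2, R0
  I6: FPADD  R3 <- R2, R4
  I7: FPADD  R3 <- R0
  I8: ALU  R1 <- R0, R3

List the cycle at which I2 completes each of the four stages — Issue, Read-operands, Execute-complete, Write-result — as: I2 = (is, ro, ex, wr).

I1  is:1  ro:2  ex:3  wr:4
I2  is:5  ro:6  ex:11  wr:12  — WAW R2: wait I1 write@4
I3  is:6  ro:7  ex:8  wr:9
I4  is:10  ro:13  ex:14  wr:15  — struct: ALU busy until I3 writes@9, RAW R2: wait I2 write@12
I5  is:16  ro:17  ex:22  wr:23  — WAW R4: wait I4 write@15
I6  is:17  ro:24  ex:27  wr:28  — RAW R4: wait I5 write@23
I7  is:29  ro:30  ex:33  wr:34  — struct: FPADD busy until I6 writes@28
I8  is:30  ro:35  ex:36  wr:37  — RAW R3: wait I7 write@34

I2 = (5, 6, 11, 12)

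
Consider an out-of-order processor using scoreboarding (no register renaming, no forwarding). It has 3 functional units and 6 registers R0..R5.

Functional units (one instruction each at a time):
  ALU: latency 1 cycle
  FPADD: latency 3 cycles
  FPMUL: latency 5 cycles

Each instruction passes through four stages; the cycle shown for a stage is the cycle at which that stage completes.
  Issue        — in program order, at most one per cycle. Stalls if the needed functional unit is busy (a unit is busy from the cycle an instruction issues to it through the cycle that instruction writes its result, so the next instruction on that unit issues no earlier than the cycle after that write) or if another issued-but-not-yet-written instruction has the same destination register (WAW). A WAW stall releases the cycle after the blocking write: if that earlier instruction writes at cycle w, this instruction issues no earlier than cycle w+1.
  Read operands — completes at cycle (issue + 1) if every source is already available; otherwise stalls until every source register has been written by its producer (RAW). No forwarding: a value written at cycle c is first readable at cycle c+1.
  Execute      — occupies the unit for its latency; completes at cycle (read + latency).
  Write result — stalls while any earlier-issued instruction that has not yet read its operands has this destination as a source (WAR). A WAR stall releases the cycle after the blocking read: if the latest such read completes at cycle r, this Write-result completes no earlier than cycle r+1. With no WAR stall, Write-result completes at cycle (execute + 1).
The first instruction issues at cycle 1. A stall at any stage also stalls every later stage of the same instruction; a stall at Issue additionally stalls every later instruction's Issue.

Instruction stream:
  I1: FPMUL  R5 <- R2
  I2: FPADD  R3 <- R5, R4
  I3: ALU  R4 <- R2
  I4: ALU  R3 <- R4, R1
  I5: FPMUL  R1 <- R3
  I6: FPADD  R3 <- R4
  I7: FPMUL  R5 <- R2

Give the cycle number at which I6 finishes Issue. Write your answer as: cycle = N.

t=1  issue I1 (FPMUL)
t=2  I1 read-ops; issue I2 (FPADD)
t=3  issue I3 (ALU)
t=4  I3 read-ops
t=5  I3 finished on ALU
t=7  I1 finished on FPMUL
t=8  I1→R5
t=9  I2 read-ops
t=10  I3→R4
t=12  I2 finished on FPADD
t=13  I2→R3
t=14  issue I4 (ALU)
t=15  I4 read-ops; issue I5 (FPMUL)
t=16  I4 finished on ALU
t=17  I4→R3
t=18  I5 read-ops; issue I6 (FPADD)
t=19  I6 read-ops
t=22  I6 finished on FPADD
t=23  I5 finished on FPMUL; I6→R3
t=24  I5→R1
t=25  issue I7 (FPMUL)
t=26  I7 read-ops
t=31  I7 finished on FPMUL
t=32  I7→R5

cycle = 18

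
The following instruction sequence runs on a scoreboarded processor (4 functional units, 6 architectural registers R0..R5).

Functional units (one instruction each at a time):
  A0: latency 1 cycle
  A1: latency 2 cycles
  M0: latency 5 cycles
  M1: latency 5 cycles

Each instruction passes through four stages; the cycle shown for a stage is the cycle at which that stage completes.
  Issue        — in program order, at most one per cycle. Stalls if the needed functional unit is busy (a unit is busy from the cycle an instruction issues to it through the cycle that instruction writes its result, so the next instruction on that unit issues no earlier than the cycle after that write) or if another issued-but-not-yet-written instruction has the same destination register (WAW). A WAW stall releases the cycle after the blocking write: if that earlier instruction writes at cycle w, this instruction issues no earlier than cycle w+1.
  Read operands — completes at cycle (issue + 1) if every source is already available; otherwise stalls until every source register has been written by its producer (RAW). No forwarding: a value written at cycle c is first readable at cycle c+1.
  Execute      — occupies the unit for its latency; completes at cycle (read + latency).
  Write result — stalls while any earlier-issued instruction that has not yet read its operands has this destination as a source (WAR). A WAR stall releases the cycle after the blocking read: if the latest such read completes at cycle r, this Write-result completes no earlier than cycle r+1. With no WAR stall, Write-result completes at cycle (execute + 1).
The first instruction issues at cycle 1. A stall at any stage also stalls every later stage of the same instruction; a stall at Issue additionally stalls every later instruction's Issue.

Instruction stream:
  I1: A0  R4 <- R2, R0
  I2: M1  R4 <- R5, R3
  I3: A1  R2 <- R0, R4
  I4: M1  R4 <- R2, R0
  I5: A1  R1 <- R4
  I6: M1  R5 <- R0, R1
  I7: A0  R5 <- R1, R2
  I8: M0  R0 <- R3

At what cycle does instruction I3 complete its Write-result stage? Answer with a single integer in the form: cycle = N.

cycle = 16

  I1 | 1 | 2 | 3 | 4
  I2 | 5 | 6 | 11 | 12   WAW R4: wait I1 write@4
  I3 | 6 | 13 | 15 | 16   RAW R4: wait I2 write@12
  I4 | 13 | 17 | 22 | 23   struct: M1 busy until I2 writes@12 · RAW R2: wait I3 write@16
  I5 | 17 | 24 | 26 | 27   struct: A1 busy until I3 writes@16 · RAW R4: wait I4 write@23
  I6 | 24 | 28 | 33 | 34   struct: M1 busy until I4 writes@23 · RAW R1: wait I5 write@27
  I7 | 35 | 36 | 37 | 38   WAW R5: wait I6 write@34
  I8 | 36 | 37 | 42 | 43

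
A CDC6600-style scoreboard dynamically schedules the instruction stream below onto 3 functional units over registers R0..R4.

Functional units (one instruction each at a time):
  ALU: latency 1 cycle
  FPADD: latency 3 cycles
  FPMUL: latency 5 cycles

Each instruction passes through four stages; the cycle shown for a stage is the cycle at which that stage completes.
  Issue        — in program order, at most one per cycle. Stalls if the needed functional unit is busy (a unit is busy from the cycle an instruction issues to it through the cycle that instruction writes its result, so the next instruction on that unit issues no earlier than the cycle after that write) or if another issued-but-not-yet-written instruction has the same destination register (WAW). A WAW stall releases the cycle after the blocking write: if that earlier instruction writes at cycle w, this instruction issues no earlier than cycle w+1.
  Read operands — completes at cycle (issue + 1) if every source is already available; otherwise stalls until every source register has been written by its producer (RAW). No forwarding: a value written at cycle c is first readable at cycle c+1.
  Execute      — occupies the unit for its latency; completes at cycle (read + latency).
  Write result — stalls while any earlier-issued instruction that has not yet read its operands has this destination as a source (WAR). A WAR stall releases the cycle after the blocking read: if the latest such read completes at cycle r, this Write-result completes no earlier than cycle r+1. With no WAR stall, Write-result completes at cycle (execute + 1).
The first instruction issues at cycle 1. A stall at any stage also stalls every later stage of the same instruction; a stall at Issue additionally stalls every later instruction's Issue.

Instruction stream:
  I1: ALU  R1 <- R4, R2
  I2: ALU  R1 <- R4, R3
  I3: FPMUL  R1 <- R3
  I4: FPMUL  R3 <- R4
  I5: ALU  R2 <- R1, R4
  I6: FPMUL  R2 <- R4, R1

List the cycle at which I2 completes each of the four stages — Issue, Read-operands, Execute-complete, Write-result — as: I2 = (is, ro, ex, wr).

1) issue 1, read 2, done 3, write 4
2) issue 5, read 6, done 7, write 8  <struct: ALU busy until I1 writes@4>
3) issue 9, read 10, done 15, write 16  <WAW R1: wait I2 write@8>
4) issue 17, read 18, done 23, write 24  <struct: FPMUL busy until I3 writes@16>
5) issue 18, read 19, done 20, write 21
6) issue 25, read 26, done 31, write 32  <struct: FPMUL busy until I4 writes@24>

I2 = (5, 6, 7, 8)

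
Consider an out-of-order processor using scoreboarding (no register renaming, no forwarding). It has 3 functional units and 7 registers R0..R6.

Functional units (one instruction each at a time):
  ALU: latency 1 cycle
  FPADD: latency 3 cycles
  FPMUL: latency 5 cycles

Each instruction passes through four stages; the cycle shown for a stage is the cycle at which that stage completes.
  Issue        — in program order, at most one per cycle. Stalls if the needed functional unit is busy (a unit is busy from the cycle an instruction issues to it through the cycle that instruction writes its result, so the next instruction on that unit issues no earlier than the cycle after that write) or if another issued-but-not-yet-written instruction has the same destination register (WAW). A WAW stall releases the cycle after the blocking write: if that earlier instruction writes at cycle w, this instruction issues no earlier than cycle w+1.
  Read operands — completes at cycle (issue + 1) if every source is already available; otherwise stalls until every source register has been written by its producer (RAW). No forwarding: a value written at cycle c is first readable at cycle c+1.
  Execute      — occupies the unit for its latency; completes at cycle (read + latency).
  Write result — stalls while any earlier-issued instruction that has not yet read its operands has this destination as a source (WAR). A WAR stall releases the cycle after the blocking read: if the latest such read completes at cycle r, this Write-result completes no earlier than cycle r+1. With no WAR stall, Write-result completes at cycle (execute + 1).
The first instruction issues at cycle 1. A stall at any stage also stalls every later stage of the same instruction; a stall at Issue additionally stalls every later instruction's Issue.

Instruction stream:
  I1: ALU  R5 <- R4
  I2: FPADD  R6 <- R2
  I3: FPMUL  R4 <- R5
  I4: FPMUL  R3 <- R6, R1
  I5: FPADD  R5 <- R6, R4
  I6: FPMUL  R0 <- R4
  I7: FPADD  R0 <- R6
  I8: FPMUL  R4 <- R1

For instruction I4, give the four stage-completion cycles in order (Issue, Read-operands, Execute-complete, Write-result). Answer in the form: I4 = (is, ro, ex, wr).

t=1  I1 dispatched to ALU
t=2  I1 operands ready, I2 dispatched to FPADD
t=3  I1 complete, I2 operands ready, I3 dispatched to FPMUL
t=4  R5←I1
t=5  I3 operands ready
t=6  I2 complete
t=7  R6←I2
t=10  I3 complete
t=11  R4←I3
t=12  I4 dispatched to FPMUL
t=13  I4 operands ready, I5 dispatched to FPADD
t=14  I5 operands ready
t=17  I5 complete
t=18  I4 complete, R5←I5
t=19  R3←I4
t=20  I6 dispatched to FPMUL
t=21  I6 operands ready
t=26  I6 complete
t=27  R0←I6
t=28  I7 dispatched to FPADD
t=29  I7 operands ready, I8 dispatched to FPMUL
t=30  I8 operands ready
t=32  I7 complete
t=33  R0←I7
t=35  I8 complete
t=36  R4←I8

I4 = (12, 13, 18, 19)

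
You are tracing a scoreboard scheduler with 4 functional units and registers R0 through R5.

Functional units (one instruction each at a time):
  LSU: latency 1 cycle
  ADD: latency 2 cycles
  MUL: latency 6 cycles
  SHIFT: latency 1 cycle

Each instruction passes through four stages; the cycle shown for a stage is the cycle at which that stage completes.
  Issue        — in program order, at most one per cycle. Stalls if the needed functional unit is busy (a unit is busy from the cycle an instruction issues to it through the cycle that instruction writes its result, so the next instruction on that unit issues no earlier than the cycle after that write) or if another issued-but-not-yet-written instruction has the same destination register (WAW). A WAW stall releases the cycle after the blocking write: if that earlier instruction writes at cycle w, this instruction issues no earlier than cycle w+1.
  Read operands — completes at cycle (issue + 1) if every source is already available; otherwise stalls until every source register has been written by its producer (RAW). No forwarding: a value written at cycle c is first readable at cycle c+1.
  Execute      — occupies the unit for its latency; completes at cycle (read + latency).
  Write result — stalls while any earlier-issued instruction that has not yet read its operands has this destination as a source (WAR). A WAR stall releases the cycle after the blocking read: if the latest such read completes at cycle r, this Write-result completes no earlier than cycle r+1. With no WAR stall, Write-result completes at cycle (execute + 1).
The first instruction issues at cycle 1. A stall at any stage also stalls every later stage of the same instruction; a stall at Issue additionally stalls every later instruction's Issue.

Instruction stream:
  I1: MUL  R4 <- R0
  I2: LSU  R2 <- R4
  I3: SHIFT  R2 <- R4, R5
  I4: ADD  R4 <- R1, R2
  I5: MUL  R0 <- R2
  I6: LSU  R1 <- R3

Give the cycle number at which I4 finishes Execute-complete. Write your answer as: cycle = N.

cycle = 19

cycle 1: issue I1 (MUL)
cycle 2: I1 read-ops, issue I2 (LSU)
cycle 8: I1 finished on MUL
cycle 9: I1→R4
cycle 10: I2 read-ops
cycle 11: I2 finished on LSU
cycle 12: I2→R2
cycle 13: issue I3 (SHIFT)
cycle 14: I3 read-ops, issue I4 (ADD)
cycle 15: I3 finished on SHIFT, issue I5 (MUL)
cycle 16: I3→R2, issue I6 (LSU)
cycle 17: I4 read-ops, I5 read-ops, I6 read-ops
cycle 18: I6 finished on LSU
cycle 19: I4 finished on ADD, I6→R1
cycle 20: I4→R4
cycle 23: I5 finished on MUL
cycle 24: I5→R0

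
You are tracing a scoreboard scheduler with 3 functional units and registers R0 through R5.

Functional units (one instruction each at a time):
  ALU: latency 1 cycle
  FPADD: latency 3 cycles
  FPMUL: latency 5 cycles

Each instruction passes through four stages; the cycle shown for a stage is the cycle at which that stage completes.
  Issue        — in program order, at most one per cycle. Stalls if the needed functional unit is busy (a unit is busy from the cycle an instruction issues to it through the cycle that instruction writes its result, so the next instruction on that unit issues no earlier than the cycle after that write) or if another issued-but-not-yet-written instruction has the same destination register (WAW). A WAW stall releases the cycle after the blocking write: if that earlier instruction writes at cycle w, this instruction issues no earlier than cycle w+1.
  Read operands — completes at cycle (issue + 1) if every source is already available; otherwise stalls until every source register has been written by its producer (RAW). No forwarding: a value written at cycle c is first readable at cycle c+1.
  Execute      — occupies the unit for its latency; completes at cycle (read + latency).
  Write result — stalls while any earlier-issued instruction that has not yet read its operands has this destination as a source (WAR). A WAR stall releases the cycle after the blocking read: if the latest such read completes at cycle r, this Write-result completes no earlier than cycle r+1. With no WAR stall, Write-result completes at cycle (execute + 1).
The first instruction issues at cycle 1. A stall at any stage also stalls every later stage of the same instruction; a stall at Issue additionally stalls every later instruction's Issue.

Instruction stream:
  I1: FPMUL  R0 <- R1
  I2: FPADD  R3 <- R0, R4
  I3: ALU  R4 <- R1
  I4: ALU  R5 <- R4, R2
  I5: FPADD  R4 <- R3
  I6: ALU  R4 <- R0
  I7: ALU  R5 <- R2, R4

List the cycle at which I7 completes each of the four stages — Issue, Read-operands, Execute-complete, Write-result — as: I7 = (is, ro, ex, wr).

I7 = (24, 25, 26, 27)

t=1  I1 dispatched to FPMUL
t=2  I1 operands ready | I2 dispatched to FPADD
t=3  I3 dispatched to ALU
t=4  I3 operands ready
t=5  I3 complete
t=7  I1 complete
t=8  R0←I1
t=9  I2 operands ready
t=10  R4←I3
t=11  I4 dispatched to ALU
t=12  I2 complete | I4 operands ready
t=13  R3←I2 | I4 complete
t=14  R5←I4 | I5 dispatched to FPADD
t=15  I5 operands ready
t=18  I5 complete
t=19  R4←I5
t=20  I6 dispatched to ALU
t=21  I6 operands ready
t=22  I6 complete
t=23  R4←I6
t=24  I7 dispatched to ALU
t=25  I7 operands ready
t=26  I7 complete
t=27  R5←I7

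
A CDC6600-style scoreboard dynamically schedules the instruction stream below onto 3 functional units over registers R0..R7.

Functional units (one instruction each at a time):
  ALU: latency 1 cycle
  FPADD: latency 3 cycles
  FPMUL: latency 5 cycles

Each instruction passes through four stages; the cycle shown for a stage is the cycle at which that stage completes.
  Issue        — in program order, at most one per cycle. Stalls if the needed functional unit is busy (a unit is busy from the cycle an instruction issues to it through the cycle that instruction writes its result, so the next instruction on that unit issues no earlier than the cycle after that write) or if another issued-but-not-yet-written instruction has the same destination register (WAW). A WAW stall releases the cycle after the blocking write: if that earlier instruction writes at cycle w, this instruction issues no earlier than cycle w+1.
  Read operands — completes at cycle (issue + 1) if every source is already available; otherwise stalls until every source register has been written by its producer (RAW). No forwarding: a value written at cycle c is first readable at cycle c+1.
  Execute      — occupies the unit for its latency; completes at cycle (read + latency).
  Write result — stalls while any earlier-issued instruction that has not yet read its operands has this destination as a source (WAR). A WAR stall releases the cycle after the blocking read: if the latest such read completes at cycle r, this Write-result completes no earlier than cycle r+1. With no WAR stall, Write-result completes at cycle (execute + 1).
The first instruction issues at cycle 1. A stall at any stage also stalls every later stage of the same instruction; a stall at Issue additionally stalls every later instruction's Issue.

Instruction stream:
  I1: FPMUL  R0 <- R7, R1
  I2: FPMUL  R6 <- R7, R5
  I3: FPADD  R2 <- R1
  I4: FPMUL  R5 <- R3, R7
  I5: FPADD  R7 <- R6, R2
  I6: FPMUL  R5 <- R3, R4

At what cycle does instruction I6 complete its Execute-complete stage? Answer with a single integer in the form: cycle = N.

cycle = 31

cycle 1: issue I1 (FPMUL)
cycle 2: I1 read-ops
cycle 7: I1 finished on FPMUL
cycle 8: I1→R0
cycle 9: issue I2 (FPMUL)
cycle 10: I2 read-ops; issue I3 (FPADD)
cycle 11: I3 read-ops
cycle 14: I3 finished on FPADD
cycle 15: I2 finished on FPMUL; I3→R2
cycle 16: I2→R6
cycle 17: issue I4 (FPMUL)
cycle 18: I4 read-ops; issue I5 (FPADD)
cycle 19: I5 read-ops
cycle 22: I5 finished on FPADD
cycle 23: I4 finished on FPMUL; I5→R7
cycle 24: I4→R5
cycle 25: issue I6 (FPMUL)
cycle 26: I6 read-ops
cycle 31: I6 finished on FPMUL
cycle 32: I6→R5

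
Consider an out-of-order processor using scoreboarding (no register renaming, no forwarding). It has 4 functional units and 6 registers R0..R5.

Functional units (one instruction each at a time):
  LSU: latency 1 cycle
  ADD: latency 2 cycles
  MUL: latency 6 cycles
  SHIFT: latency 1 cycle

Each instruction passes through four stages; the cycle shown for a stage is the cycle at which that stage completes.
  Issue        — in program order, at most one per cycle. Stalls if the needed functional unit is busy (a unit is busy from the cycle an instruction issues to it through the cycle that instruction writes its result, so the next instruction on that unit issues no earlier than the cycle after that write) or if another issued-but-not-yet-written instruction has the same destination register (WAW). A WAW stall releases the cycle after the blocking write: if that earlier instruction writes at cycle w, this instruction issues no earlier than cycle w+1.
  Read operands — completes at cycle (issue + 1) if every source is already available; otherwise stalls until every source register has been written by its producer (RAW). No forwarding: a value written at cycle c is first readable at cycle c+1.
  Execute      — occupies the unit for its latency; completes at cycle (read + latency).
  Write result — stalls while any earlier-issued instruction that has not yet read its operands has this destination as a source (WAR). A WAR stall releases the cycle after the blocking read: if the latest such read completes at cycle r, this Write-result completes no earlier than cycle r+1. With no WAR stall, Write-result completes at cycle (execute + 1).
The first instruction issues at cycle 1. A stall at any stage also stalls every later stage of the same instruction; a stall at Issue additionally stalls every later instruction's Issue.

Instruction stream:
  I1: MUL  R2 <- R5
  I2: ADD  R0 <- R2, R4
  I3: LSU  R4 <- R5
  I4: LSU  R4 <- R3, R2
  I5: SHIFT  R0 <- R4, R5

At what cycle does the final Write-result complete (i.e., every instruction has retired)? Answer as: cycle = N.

cycle = 18

I1: IS=1 RO=2 EX=8 WR=9
I2: IS=2 RO=10 EX=12 WR=13  [RAW R2: wait I1 write@9]
I3: IS=3 RO=4 EX=5 WR=11  [WAR R4: wait I2 read@10]
I4: IS=12 RO=13 EX=14 WR=15  [struct: LSU busy until I3 writes@11]
I5: IS=14 RO=16 EX=17 WR=18  [WAW R0: wait I2 write@13; RAW R4: wait I4 write@15]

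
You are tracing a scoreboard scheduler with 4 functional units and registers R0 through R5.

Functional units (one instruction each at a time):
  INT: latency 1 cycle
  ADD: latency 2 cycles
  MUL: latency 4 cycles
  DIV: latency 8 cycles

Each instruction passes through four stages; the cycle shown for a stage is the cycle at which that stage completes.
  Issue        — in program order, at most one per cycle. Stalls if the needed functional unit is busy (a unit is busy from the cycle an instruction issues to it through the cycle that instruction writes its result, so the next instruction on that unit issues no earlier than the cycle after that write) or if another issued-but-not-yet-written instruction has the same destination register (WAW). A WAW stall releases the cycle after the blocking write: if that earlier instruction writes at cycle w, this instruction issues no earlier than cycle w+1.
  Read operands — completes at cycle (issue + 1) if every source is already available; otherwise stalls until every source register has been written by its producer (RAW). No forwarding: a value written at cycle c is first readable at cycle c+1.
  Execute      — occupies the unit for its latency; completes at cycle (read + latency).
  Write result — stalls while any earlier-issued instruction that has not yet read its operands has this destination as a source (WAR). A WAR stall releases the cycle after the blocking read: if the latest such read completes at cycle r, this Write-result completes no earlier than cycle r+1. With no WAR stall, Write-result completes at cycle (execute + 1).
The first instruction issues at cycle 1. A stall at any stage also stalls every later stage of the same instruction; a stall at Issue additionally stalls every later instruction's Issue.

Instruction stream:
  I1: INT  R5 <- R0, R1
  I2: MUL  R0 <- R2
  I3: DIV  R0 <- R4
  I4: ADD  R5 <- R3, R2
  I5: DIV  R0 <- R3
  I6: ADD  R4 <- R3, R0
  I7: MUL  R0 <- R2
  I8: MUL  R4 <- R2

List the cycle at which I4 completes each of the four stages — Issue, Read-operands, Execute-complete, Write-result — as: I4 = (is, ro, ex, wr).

c1: issue I1 (INT)
c2: I1 read-ops · issue I2 (MUL)
c3: I1 finished on INT · I2 read-ops
c4: I1→R5
c7: I2 finished on MUL
c8: I2→R0
c9: issue I3 (DIV)
c10: I3 read-ops · issue I4 (ADD)
c11: I4 read-ops
c13: I4 finished on ADD
c14: I4→R5
c18: I3 finished on DIV
c19: I3→R0
c20: issue I5 (DIV)
c21: I5 read-ops · issue I6 (ADD)
c29: I5 finished on DIV
c30: I5→R0
c31: I6 read-ops · issue I7 (MUL)
c32: I7 read-ops
c33: I6 finished on ADD
c34: I6→R4
c36: I7 finished on MUL
c37: I7→R0
c38: issue I8 (MUL)
c39: I8 read-ops
c43: I8 finished on MUL
c44: I8→R4

I4 = (10, 11, 13, 14)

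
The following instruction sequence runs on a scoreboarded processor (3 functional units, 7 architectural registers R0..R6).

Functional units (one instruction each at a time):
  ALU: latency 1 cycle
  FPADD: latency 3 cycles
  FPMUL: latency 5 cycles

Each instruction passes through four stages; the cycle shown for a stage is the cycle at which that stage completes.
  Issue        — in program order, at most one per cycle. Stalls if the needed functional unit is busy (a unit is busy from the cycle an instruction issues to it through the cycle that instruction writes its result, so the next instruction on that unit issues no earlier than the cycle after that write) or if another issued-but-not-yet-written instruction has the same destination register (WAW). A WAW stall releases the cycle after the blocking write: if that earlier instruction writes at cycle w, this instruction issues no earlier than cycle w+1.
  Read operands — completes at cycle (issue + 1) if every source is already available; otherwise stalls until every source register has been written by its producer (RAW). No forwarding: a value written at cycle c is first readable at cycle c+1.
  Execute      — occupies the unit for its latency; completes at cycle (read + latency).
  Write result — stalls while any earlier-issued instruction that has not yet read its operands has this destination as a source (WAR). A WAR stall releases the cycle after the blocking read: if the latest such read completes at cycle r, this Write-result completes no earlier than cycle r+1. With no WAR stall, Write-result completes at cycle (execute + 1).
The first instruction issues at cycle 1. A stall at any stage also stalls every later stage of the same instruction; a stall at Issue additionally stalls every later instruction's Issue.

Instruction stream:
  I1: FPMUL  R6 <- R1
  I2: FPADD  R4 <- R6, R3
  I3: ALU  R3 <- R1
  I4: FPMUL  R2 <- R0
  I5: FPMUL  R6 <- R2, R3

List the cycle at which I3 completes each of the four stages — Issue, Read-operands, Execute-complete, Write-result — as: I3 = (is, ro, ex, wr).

I3 = (3, 4, 5, 10)

t=1  I1 dispatched to FPMUL
t=2  I1 operands ready; I2 dispatched to FPADD
t=3  I3 dispatched to ALU
t=4  I3 operands ready
t=5  I3 complete
t=7  I1 complete
t=8  R6←I1
t=9  I2 operands ready; I4 dispatched to FPMUL
t=10  R3←I3; I4 operands ready
t=12  I2 complete
t=13  R4←I2
t=15  I4 complete
t=16  R2←I4
t=17  I5 dispatched to FPMUL
t=18  I5 operands ready
t=23  I5 complete
t=24  R6←I5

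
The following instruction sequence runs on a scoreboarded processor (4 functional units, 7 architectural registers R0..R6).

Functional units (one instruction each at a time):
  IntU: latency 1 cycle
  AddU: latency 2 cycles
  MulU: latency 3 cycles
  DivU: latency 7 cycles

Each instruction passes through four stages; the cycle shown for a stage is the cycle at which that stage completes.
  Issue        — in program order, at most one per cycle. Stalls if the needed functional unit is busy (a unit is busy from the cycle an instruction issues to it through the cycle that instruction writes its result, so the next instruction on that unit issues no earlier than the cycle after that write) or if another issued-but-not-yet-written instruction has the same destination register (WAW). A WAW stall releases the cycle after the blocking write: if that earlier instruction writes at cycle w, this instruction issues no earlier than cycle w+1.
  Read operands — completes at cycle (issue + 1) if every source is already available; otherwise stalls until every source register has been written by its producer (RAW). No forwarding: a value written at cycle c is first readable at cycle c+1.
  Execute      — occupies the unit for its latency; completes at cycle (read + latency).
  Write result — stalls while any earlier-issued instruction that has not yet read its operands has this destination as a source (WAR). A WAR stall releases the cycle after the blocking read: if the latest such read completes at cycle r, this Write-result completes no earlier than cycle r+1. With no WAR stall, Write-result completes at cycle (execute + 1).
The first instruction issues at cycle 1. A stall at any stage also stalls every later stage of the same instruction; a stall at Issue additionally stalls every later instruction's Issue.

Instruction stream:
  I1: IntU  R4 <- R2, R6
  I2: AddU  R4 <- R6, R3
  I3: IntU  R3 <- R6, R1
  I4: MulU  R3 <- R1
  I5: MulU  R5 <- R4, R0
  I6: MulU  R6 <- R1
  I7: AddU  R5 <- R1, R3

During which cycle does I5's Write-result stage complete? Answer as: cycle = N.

cycle = 21

I1: IS=1 RO=2 EX=3 WR=4
I2: IS=5 RO=6 EX=8 WR=9  [WAW R4: wait I1 write@4]
I3: IS=6 RO=7 EX=8 WR=9
I4: IS=10 RO=11 EX=14 WR=15  [WAW R3: wait I3 write@9]
I5: IS=16 RO=17 EX=20 WR=21  [struct: MulU busy until I4 writes@15]
I6: IS=22 RO=23 EX=26 WR=27  [struct: MulU busy until I5 writes@21]
I7: IS=23 RO=24 EX=26 WR=27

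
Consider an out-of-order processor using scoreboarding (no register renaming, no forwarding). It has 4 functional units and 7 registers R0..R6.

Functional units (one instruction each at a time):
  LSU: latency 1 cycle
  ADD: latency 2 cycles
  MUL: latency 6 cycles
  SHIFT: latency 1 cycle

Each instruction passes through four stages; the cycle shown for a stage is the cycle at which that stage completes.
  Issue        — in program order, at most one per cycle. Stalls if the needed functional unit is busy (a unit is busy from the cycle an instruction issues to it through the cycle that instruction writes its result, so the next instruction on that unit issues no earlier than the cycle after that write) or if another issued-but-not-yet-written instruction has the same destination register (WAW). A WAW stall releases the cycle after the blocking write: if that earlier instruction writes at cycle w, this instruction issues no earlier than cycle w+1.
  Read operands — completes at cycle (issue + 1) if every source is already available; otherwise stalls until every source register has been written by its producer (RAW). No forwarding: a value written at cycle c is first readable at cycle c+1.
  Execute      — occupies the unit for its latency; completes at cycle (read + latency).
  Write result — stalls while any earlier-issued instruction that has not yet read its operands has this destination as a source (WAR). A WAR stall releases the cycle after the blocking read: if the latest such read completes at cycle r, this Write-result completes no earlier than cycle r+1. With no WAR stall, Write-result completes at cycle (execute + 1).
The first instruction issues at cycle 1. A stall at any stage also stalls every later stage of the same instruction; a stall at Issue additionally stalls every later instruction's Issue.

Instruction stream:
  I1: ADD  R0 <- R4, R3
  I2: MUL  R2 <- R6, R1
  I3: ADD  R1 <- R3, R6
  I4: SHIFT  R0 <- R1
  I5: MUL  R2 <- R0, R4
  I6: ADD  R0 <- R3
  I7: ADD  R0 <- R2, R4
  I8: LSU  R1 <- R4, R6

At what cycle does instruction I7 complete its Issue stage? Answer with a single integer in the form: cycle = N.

[1] I1→ADD
[2] I1 RO · I2→MUL
[3] I2 RO
[4] I1 EX
[5] I1 WR R0
[6] I3→ADD
[7] I3 RO · I4→SHIFT
[9] I2 EX · I3 EX
[10] I2 WR R2 · I3 WR R1
[11] I4 RO · I5→MUL
[12] I4 EX
[13] I4 WR R0
[14] I5 RO · I6→ADD
[15] I6 RO
[17] I6 EX
[18] I6 WR R0
[19] I7→ADD
[20] I5 EX · I8→LSU
[21] I5 WR R2 · I8 RO
[22] I7 RO · I8 EX
[23] I8 WR R1
[24] I7 EX
[25] I7 WR R0

cycle = 19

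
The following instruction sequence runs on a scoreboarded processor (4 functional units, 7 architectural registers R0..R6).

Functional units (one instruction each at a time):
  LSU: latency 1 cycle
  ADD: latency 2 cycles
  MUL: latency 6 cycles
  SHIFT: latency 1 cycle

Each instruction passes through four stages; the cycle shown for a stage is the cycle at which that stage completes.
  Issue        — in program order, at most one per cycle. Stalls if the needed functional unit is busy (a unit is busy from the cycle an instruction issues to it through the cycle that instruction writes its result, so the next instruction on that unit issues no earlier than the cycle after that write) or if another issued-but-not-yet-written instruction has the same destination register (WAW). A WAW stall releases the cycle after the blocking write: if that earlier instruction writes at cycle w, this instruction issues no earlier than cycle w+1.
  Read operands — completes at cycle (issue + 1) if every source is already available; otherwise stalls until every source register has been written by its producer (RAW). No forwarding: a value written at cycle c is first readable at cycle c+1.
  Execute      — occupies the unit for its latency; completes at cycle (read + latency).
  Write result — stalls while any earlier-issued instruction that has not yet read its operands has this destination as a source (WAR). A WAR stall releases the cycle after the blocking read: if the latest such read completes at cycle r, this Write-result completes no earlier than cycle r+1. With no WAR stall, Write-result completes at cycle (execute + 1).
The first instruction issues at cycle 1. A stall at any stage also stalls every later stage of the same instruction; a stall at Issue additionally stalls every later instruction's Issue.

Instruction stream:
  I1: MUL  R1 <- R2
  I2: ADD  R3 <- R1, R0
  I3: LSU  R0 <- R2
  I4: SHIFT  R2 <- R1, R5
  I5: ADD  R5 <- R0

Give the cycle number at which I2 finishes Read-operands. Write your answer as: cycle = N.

cycle = 10

[1] I1 dispatched to MUL
[2] I1 operands ready, I2 dispatched to ADD
[3] I3 dispatched to LSU
[4] I3 operands ready, I4 dispatched to SHIFT
[5] I3 complete
[8] I1 complete
[9] R1←I1
[10] I2 operands ready, I4 operands ready
[11] R0←I3, I4 complete
[12] I2 complete, R2←I4
[13] R3←I2
[14] I5 dispatched to ADD
[15] I5 operands ready
[17] I5 complete
[18] R5←I5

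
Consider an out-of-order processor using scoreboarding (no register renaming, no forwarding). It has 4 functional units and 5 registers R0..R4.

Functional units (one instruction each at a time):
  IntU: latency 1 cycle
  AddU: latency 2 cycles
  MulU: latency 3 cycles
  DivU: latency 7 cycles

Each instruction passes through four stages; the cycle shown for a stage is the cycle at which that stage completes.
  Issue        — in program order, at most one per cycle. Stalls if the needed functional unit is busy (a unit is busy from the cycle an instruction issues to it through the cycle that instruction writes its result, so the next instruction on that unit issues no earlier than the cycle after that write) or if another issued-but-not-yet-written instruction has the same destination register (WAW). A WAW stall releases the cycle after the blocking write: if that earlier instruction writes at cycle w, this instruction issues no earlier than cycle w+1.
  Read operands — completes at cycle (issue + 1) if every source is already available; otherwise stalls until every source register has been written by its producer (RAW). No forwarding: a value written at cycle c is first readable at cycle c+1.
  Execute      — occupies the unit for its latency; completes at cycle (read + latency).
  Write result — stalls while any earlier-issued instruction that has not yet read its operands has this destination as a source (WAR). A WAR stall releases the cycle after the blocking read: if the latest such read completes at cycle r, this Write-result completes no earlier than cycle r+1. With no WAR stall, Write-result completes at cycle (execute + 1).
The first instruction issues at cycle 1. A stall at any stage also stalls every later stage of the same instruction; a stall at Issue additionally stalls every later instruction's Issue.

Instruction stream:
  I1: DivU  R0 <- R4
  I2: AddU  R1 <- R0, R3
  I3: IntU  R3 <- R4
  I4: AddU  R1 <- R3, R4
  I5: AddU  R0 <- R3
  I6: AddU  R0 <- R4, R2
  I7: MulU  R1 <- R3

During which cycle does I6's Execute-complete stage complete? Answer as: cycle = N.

I1: IS=1 RO=2 EX=9 WR=10
I2: IS=2 RO=11 EX=13 WR=14  [RAW R0: wait I1 write@10]
I3: IS=3 RO=4 EX=5 WR=12  [WAR R3: wait I2 read@11]
I4: IS=15 RO=16 EX=18 WR=19  [struct: AddU busy until I2 writes@14]
I5: IS=20 RO=21 EX=23 WR=24  [struct: AddU busy until I4 writes@19]
I6: IS=25 RO=26 EX=28 WR=29  [struct: AddU busy until I5 writes@24]
I7: IS=26 RO=27 EX=30 WR=31

cycle = 28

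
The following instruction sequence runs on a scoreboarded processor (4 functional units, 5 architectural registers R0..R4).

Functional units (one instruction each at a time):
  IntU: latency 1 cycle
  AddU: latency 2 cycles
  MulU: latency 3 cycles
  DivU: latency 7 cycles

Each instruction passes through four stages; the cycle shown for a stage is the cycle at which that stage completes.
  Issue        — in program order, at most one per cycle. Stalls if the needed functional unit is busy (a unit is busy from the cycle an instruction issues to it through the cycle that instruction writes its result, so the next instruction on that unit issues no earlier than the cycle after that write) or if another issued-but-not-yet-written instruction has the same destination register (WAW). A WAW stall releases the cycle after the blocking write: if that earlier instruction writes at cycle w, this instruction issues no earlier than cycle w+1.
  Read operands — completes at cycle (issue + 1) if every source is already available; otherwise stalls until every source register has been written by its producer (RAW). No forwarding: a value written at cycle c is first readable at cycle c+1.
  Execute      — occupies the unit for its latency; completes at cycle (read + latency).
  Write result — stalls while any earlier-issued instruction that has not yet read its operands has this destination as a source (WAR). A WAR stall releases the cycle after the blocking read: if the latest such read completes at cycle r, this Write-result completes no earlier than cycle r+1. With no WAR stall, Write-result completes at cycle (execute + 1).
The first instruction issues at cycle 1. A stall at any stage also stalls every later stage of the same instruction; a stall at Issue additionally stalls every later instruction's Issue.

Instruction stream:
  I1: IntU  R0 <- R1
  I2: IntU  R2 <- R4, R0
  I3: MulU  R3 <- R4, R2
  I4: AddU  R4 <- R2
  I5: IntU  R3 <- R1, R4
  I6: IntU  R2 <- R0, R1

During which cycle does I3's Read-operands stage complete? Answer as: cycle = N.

cycle = 9

[I1] 1/2/3/4
[I2] 5/6/7/8  (struct: IntU busy until I1 writes@4)
[I3] 6/9/12/13  (RAW R2: wait I2 write@8)
[I4] 7/9/11/12  (RAW R2: wait I2 write@8)
[I5] 14/15/16/17  (WAW R3: wait I3 write@13)
[I6] 18/19/20/21  (struct: IntU busy until I5 writes@17)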